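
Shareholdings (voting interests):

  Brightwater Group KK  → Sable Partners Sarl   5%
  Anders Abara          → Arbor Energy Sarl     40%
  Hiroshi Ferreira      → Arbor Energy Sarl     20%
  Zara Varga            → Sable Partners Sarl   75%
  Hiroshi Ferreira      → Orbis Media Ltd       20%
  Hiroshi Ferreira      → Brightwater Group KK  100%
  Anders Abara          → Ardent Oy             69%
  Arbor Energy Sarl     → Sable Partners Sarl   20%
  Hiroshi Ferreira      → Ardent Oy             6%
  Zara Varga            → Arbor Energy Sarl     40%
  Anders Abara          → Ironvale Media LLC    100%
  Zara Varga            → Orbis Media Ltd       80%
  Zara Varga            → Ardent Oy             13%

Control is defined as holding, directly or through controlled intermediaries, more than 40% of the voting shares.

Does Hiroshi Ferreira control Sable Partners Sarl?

No

Hiroshi holds 100% of Brightwater, so Hiroshi controls Brightwater.
In Sable, Hiroshi's side holds only 5%, not > 40%.
So Hiroshi does not control Sable.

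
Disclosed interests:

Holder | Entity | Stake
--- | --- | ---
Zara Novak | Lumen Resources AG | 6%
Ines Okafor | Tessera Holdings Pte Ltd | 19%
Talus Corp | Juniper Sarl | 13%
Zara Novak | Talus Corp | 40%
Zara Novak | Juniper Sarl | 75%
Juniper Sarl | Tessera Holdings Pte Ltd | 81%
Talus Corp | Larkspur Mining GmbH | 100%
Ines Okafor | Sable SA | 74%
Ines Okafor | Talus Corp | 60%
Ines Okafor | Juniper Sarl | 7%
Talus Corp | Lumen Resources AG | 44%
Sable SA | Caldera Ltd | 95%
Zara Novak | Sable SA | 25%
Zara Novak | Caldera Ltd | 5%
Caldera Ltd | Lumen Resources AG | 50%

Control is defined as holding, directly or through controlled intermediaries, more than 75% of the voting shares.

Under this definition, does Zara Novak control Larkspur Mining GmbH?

No

Zara's largest direct stake is 75% in Juniper, which does not meet the threshold, so Zara controls no company.
Neither Zara nor any entity Zara controls holds any voting interest in Larkspur.
So Zara does not control Larkspur.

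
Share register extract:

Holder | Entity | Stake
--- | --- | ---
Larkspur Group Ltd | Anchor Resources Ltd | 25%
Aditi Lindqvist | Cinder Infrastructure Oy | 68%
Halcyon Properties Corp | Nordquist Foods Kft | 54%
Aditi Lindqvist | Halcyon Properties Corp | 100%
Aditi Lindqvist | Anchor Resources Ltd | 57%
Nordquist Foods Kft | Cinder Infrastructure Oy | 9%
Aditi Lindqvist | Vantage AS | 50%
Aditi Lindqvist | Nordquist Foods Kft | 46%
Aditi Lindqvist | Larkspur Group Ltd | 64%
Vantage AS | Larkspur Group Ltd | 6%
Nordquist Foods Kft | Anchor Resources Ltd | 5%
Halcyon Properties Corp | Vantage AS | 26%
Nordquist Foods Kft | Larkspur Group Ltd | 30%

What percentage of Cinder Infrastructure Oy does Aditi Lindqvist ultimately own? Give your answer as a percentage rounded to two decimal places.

77.00%

Aditi reaches Cinder along 3 paths.
Via Nordquist: 46% × 9% = 4.14%.
Via Halcyon → Nordquist: 100% × 54% × 9% = 4.86%.
Direct stake: 68% = 68%.
Total: 4.14% + 4.86% + 68% = 77%.
Rounded: 77.00%.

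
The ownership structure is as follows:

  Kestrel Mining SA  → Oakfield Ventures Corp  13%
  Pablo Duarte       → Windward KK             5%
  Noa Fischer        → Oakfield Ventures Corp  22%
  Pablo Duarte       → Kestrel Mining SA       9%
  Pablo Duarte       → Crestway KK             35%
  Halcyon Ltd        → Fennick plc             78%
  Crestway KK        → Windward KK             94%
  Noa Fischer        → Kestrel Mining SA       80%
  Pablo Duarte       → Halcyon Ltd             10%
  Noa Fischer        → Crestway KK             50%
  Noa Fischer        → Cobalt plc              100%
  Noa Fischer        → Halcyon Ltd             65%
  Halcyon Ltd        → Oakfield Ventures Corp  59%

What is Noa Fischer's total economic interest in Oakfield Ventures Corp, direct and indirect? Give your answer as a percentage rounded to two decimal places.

70.75%

Noa reaches Oakfield along 3 paths.
Via Halcyon: 65% × 59% = 38.35%.
Via Kestrel: 80% × 13% = 10.4%.
Direct stake: 22% = 22%.
Total: 38.35% + 10.4% + 22% = 70.75%.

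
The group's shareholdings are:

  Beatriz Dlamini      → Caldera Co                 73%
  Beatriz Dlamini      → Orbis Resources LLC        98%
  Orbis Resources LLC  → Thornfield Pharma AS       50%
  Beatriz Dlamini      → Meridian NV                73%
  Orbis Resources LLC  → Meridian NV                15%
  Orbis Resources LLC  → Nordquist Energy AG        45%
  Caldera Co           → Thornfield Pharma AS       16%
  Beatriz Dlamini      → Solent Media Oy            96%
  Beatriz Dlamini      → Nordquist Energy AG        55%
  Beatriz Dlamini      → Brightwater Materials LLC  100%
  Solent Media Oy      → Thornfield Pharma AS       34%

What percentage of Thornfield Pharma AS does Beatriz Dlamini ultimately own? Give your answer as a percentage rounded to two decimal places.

93.32%

Beatriz reaches Thornfield along 3 paths.
Via Solent: 96% × 34% = 32.64%.
Via Caldera: 73% × 16% = 11.68%.
Via Orbis: 98% × 50% = 49%.
Total: 32.64% + 11.68% + 49% = 93.32%.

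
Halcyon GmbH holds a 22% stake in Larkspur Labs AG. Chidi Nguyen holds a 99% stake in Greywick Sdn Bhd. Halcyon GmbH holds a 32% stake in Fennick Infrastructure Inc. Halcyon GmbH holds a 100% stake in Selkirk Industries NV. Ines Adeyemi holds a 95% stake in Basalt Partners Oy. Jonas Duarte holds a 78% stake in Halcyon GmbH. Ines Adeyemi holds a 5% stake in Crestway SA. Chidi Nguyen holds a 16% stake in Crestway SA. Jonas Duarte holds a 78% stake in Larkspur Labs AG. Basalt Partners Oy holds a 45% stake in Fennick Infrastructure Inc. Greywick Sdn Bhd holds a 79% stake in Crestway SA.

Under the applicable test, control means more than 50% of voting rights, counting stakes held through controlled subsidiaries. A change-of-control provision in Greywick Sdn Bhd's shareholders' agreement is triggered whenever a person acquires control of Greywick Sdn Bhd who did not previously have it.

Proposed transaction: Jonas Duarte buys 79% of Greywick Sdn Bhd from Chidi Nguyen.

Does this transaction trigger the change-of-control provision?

The purchase adds only to Jonas's holdings (Chidi's stake shrinks), so Jonas is the only person who could newly come to control Greywick.
Jonas holds 78% of Halcyon, so Jonas controls Halcyon.
Jonas and Halcyon together hold 78% + 22% = 100% of Larkspur, so Jonas controls Larkspur.
Halcyon holds 100% of Selkirk, so Jonas controls Selkirk.
Neither Jonas nor any entity Jonas controls holds any voting interest in Greywick.
So before the transaction, Jonas does not control Greywick.
After the purchase, Jonas holds 79% of Greywick directly, and Chidi's stake falls to 20%.
Jonas holds 79% of Greywick, so Jonas controls Greywick.
Jonas did not control Greywick before and does after, so the clause is triggered.

Yes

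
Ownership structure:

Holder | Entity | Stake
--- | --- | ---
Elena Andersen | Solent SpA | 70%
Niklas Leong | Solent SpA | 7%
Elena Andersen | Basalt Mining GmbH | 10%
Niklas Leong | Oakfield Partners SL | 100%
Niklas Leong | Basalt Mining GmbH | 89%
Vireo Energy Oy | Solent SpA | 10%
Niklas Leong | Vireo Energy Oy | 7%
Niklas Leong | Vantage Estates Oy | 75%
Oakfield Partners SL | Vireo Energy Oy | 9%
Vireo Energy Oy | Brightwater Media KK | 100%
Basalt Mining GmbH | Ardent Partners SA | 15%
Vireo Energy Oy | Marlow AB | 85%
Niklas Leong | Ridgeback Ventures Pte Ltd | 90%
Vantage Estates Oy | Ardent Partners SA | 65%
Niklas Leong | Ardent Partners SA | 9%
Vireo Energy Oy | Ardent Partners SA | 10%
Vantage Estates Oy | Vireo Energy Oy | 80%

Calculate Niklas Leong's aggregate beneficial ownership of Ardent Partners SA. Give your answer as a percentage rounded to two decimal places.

Niklas reaches Ardent along 6 paths.
Via Vantage → Vireo: 75% × 80% × 10% = 6%.
Via Vireo: 7% × 10% = 0.7%.
Via Oakfield → Vireo: 100% × 9% × 10% = 0.9%.
Via Vantage: 75% × 65% = 48.75%.
Via Basalt: 89% × 15% = 13.35%.
Direct stake: 9% = 9%.
Total: 6% + 0.7% + 0.9% + 48.75% + 13.35% + 9% = 78.7%.
Rounded: 78.70%.

78.70%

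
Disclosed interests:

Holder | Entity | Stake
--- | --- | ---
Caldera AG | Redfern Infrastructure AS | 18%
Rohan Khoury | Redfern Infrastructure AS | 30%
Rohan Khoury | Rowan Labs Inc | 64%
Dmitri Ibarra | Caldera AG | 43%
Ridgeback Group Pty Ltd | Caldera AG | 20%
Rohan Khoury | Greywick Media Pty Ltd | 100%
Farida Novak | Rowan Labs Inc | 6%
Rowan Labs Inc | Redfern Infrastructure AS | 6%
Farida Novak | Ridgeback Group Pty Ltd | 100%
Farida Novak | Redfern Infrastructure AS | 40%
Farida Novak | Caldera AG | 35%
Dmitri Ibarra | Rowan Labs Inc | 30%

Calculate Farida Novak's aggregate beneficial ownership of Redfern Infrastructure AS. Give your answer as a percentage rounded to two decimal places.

Farida reaches Redfern along 4 paths.
Via Ridgeback → Caldera: 100% × 20% × 18% = 3.6%.
Via Caldera: 35% × 18% = 6.3%.
Direct stake: 40% = 40%.
Via Rowan: 6% × 6% = 0.36%.
Total: 3.6% + 6.3% + 40% + 0.36% = 50.26%.

50.26%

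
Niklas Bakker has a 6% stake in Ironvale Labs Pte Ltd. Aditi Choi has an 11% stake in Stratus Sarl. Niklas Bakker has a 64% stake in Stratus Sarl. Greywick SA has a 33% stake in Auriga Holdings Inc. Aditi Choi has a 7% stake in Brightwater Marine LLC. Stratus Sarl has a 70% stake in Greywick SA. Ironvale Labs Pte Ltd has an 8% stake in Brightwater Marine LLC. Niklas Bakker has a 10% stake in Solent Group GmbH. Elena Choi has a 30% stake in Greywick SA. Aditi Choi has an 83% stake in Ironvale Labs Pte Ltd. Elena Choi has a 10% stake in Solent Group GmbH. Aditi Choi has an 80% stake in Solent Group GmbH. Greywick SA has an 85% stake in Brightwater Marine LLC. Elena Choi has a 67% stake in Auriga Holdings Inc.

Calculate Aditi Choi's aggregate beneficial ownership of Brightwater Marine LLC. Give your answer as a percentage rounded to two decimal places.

20.19%

Aditi reaches Brightwater along 3 paths.
Via Stratus → Greywick: 11% × 70% × 85% = 6.545%.
Direct stake: 7% = 7%.
Via Ironvale: 83% × 8% = 6.64%.
Total: 6.545% + 7% + 6.64% = 20.185%.
Rounded: 20.19%.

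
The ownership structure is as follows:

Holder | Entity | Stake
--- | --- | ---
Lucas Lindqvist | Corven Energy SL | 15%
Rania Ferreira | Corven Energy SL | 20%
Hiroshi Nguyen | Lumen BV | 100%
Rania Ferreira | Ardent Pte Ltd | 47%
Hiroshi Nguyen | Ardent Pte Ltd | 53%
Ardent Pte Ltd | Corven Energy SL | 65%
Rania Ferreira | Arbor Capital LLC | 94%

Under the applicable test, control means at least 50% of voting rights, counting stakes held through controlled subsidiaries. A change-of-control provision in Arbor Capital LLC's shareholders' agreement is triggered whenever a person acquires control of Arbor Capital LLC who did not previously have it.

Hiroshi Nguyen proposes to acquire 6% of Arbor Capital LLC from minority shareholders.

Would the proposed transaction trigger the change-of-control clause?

The purchase changes only Hiroshi's holdings, so Hiroshi is the only person who could newly come to control Arbor.
Hiroshi holds 53% of Ardent, so Hiroshi controls Ardent.
Ardent holds 65% of Corven, so Hiroshi controls Corven.
Hiroshi holds 100% of Lumen, so Hiroshi controls Lumen.
Neither Hiroshi nor any entity Hiroshi controls holds any voting interest in Arbor.
So before the transaction, Hiroshi does not control Arbor.
After the purchase, Hiroshi holds 6% of Arbor directly.
After the transaction, Hiroshi's side holds 6% of Arbor, not ≥ 50%, so Hiroshi still does not control Arbor.
No new person acquires control, so the clause is not triggered.

No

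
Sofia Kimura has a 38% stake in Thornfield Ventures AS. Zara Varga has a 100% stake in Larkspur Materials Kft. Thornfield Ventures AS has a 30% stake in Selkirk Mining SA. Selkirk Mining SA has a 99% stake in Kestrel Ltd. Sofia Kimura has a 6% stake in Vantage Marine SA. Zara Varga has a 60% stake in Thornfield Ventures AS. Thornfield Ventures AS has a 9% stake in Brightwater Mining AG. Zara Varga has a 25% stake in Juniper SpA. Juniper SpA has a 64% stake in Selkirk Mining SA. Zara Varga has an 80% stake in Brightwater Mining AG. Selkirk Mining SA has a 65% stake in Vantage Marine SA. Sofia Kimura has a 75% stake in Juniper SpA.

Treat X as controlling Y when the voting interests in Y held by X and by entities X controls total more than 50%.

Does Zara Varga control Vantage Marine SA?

No

Zara holds 60% of Thornfield, so Zara controls Thornfield.
Zara holds 100% of Larkspur, so Zara controls Larkspur.
Thornfield and Zara together hold 9% + 80% = 89% of Brightwater, so Zara controls Brightwater.
Neither Zara nor any entity Zara controls holds any voting interest in Vantage.
So Zara does not control Vantage.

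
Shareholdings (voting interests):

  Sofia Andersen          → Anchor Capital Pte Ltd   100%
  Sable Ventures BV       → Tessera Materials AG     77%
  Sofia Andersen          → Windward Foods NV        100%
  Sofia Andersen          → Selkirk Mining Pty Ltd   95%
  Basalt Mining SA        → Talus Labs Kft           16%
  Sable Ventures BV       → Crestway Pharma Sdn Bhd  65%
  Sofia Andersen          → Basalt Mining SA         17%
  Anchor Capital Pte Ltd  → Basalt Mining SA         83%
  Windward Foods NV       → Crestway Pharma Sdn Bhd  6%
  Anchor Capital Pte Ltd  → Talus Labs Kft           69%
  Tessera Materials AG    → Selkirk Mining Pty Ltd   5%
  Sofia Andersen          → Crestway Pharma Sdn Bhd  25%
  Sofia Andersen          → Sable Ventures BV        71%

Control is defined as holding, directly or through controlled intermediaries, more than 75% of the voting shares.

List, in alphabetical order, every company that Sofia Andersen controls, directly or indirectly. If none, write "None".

Sofia holds 100% of Anchor, so Sofia controls Anchor.
Sofia and Anchor together hold 17% + 83% = 100% of Basalt, so Sofia controls Basalt.
Sofia holds 100% of Windward, so Sofia controls Windward.
Anchor and Basalt together hold 69% + 16% = 85% of Talus, so Sofia controls Talus.
Sofia holds 95% of Selkirk, so Sofia controls Selkirk.
No other company's threshold is met.

Anchor Capital Pte Ltd, Basalt Mining SA, Selkirk Mining Pty Ltd, Talus Labs Kft, Windward Foods NV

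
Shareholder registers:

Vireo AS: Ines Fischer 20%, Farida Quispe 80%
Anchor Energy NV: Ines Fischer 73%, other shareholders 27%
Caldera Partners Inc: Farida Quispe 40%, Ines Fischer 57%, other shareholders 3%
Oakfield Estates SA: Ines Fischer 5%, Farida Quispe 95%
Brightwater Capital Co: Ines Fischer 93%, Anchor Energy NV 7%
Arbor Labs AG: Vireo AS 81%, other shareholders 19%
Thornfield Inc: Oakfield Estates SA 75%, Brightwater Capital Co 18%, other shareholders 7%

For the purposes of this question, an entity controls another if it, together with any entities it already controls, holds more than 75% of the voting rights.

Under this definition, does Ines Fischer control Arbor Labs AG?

No

Ines holds 93% of Brightwater, so Ines controls Brightwater.
Neither Ines nor any entity Ines controls holds any voting interest in Arbor.
So Ines does not control Arbor.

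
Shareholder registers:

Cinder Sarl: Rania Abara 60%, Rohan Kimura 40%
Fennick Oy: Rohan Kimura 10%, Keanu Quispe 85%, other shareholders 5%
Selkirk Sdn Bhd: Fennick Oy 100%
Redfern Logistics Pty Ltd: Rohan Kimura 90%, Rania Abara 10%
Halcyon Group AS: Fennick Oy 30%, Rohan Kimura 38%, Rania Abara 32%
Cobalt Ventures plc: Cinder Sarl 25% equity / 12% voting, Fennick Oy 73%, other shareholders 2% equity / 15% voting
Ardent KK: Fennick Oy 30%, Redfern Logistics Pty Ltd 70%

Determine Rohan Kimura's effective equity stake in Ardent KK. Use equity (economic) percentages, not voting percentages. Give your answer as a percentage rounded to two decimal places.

Rohan reaches Ardent along 2 paths.
Via Fennick: 10% × 30% = 3%.
Via Redfern: 90% × 70% = 63%.
Total: 3% + 63% = 66%.
Rounded: 66.00%.

66.00%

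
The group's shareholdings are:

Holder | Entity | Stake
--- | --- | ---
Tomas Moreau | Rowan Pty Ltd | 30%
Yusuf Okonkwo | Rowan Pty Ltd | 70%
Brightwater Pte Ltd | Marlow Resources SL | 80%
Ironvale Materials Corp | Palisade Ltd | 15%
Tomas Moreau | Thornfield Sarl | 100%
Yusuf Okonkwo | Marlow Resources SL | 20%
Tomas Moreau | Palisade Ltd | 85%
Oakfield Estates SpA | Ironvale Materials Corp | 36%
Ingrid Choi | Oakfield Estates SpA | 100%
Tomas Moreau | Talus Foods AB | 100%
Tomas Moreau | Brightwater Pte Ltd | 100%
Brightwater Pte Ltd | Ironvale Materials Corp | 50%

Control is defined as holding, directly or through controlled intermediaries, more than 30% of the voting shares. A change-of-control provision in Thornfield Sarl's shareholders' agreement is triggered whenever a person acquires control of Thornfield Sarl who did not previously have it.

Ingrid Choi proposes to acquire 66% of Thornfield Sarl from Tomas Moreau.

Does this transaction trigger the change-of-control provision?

Yes

The purchase adds only to Ingrid's holdings (Tomas's stake shrinks), so Ingrid is the only person who could newly come to control Thornfield.
Ingrid holds 100% of Oakfield, so Ingrid controls Oakfield.
Oakfield holds 36% of Ironvale, so Ingrid controls Ironvale.
Neither Ingrid nor any entity Ingrid controls holds any voting interest in Thornfield.
So before the transaction, Ingrid does not control Thornfield.
After the purchase, Ingrid holds 66% of Thornfield directly, and Tomas's stake falls to 34%.
Ingrid holds 66% of Thornfield, so Ingrid controls Thornfield.
Ingrid did not control Thornfield before and does after, so the clause is triggered.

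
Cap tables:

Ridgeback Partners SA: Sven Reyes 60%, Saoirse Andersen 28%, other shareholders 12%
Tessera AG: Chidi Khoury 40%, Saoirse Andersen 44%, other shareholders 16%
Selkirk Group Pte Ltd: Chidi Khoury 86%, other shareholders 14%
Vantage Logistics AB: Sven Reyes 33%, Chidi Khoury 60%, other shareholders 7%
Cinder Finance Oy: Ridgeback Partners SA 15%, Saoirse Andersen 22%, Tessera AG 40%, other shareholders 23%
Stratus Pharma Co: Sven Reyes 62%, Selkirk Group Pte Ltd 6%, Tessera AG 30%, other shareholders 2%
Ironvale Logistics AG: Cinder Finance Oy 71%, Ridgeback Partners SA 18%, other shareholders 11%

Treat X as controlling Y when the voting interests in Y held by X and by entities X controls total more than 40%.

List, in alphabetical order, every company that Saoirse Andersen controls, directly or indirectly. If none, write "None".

Cinder Finance Oy, Ironvale Logistics AG, Tessera AG

Saoirse holds 44% of Tessera, so Saoirse controls Tessera.
Saoirse and Tessera together hold 22% + 40% = 62% of Cinder, so Saoirse controls Cinder.
Cinder holds 71% of Ironvale, so Saoirse controls Ironvale.
No other company's threshold is met.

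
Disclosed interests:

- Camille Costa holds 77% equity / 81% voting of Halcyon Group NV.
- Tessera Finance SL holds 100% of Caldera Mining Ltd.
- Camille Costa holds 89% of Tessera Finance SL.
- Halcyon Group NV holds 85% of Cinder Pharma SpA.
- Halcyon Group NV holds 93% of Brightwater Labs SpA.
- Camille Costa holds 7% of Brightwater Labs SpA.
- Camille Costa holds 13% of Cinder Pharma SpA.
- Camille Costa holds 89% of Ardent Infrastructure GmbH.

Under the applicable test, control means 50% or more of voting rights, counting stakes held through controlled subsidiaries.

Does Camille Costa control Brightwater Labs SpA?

Camille holds 81% of Halcyon, so Camille controls Halcyon.
Halcyon and Camille together hold 93% + 7% = 100% of Brightwater, so Camille controls Brightwater.

Yes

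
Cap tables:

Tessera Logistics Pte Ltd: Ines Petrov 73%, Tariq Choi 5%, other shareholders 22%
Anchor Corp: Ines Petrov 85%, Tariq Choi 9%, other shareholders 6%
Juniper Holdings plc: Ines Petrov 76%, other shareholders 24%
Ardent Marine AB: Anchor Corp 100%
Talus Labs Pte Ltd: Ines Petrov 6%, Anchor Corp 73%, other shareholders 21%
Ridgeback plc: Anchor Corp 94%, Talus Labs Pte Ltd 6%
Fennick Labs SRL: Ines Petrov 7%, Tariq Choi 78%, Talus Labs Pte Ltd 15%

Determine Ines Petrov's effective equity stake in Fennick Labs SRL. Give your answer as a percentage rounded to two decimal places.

17.21%

Ines reaches Fennick along 3 paths.
Direct stake: 7% = 7%.
Via Talus: 6% × 15% = 0.9%.
Via Anchor → Talus: 85% × 73% × 15% = 9.3075%.
Total: 7% + 0.9% + 9.3075% = 17.2075%.
Rounded: 17.21%.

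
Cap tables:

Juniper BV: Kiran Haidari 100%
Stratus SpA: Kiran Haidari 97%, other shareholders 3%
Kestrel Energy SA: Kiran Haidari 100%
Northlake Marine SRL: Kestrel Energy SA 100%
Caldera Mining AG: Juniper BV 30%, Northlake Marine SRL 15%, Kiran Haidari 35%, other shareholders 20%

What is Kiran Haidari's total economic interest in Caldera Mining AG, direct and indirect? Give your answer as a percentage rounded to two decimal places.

Kiran reaches Caldera along 3 paths.
Via Juniper: 100% × 30% = 30%.
Via Kestrel → Northlake: 100% × 100% × 15% = 15%.
Direct stake: 35% = 35%.
Total: 30% + 15% + 35% = 80%.
Rounded: 80.00%.

80.00%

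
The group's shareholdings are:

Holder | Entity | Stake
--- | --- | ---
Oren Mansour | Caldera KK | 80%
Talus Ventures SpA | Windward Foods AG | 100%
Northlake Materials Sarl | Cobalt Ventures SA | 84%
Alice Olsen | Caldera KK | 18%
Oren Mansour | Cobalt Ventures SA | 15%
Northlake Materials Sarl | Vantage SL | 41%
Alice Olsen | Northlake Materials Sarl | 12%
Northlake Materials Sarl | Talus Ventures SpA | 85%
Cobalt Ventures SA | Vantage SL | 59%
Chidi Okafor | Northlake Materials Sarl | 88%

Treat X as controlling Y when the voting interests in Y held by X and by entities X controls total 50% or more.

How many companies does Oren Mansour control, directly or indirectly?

Oren holds 80% of Caldera, so Oren controls Caldera.
No other company's threshold is met.
Oren controls 1 company.

1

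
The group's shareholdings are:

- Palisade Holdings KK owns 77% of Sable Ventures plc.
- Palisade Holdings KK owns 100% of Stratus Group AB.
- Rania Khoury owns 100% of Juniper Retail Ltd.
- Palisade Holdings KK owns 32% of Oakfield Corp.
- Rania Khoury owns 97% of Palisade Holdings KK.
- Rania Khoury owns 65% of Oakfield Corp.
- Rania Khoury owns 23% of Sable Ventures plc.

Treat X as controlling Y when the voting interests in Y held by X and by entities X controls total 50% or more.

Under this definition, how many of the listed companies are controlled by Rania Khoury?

5

Rania holds 97% of Palisade, so Rania controls Palisade.
Palisade and Rania together hold 77% + 23% = 100% of Sable, so Rania controls Sable.
Palisade and Rania together hold 32% + 65% = 97% of Oakfield, so Rania controls Oakfield.
Palisade holds 100% of Stratus, so Rania controls Stratus.
Rania holds 100% of Juniper, so Rania controls Juniper.
Rania controls 5 companies.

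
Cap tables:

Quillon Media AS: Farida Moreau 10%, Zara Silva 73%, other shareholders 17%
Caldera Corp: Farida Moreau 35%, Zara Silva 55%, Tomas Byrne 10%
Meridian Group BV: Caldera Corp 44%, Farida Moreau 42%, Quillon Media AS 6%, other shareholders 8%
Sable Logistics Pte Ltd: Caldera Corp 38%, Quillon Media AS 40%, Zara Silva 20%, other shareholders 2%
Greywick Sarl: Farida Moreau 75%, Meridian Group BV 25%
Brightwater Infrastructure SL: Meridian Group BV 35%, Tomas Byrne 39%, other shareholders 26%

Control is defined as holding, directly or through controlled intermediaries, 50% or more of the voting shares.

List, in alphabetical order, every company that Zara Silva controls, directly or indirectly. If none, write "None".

Zara holds 73% of Quillon, so Zara controls Quillon.
Zara holds 55% of Caldera, so Zara controls Caldera.
Caldera and Quillon together hold 44% + 6% = 50% of Meridian, so Zara controls Meridian.
Caldera and Quillon and Zara together hold 38% + 40% + 20% = 98% of Sable, so Zara controls Sable.
No other company's threshold is met.

Caldera Corp, Meridian Group BV, Quillon Media AS, Sable Logistics Pte Ltd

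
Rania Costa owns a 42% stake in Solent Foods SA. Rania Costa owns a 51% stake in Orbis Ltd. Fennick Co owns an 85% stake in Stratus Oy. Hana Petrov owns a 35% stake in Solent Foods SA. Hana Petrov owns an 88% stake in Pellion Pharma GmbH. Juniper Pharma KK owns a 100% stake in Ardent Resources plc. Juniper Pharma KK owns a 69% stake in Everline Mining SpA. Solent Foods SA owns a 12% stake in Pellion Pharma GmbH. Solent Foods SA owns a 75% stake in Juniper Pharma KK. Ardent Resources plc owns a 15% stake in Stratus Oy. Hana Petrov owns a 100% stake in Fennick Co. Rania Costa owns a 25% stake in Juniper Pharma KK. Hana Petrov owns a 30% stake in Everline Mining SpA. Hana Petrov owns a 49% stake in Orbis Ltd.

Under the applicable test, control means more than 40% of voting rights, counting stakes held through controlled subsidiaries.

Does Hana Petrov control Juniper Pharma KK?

No

Hana holds 49% of Orbis, so Hana controls Orbis.
Hana holds 100% of Fennick, so Hana controls Fennick.
Fennick holds 85% of Stratus, so Hana controls Stratus.
Hana holds 88% of Pellion, so Hana controls Pellion.
Neither Hana nor any entity Hana controls holds any voting interest in Juniper.
So Hana does not control Juniper.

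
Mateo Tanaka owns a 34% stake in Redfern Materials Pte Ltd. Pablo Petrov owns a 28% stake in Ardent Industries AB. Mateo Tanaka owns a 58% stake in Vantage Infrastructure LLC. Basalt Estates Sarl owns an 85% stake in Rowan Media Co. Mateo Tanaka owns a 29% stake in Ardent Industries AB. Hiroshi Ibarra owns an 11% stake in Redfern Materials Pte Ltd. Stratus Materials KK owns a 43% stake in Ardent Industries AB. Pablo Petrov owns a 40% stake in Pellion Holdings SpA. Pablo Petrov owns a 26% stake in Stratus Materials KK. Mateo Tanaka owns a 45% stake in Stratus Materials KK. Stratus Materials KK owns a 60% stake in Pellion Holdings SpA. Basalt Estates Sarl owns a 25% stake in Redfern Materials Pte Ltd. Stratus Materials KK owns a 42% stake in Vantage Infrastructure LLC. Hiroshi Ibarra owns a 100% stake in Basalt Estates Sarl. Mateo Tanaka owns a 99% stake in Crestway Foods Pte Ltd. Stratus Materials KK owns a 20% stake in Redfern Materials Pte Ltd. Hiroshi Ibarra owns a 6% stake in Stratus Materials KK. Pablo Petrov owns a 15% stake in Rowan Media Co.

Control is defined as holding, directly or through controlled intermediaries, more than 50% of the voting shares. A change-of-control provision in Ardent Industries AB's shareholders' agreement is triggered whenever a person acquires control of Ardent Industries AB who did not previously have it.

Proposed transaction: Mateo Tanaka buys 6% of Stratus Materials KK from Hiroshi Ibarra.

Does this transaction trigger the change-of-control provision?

Yes

The purchase adds only to Mateo's holdings (Hiroshi's stake shrinks), so Mateo is the only person who could newly come to control Ardent.
Mateo holds 58% of Vantage, so Mateo controls Vantage.
Mateo holds 99% of Crestway, so Mateo controls Crestway.
In Ardent, Mateo's side holds only 29%, not > 50%.
So before the transaction, Mateo does not control Ardent.
After the purchase, Mateo's direct stake in Stratus rises to 45% + 6% = 51%, and Hiroshi's stake falls to 0%.
Mateo holds 51% of Stratus, so Mateo controls Stratus.
Mateo and Stratus together hold 29% + 43% = 72% of Ardent, so Mateo controls Ardent.
Mateo did not control Ardent before and does after, so the clause is triggered.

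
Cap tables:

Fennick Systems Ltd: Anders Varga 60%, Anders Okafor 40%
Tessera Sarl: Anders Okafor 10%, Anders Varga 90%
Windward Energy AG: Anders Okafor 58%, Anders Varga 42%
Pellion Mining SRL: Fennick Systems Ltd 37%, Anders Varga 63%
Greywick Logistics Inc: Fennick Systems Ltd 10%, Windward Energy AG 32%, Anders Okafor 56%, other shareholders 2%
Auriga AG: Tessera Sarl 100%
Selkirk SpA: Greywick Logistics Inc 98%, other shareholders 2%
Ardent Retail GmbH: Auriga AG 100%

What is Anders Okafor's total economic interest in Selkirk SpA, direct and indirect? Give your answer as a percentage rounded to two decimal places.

76.99%

Anders Okafor reaches Selkirk along 3 paths.
Via Fennick → Greywick: 40% × 10% × 98% = 3.92%.
Via Windward → Greywick: 58% × 32% × 98% = 18.1888%.
Via Greywick: 56% × 98% = 54.88%.
Total: 3.92% + 18.1888% + 54.88% = 76.9888%.
Rounded: 76.99%.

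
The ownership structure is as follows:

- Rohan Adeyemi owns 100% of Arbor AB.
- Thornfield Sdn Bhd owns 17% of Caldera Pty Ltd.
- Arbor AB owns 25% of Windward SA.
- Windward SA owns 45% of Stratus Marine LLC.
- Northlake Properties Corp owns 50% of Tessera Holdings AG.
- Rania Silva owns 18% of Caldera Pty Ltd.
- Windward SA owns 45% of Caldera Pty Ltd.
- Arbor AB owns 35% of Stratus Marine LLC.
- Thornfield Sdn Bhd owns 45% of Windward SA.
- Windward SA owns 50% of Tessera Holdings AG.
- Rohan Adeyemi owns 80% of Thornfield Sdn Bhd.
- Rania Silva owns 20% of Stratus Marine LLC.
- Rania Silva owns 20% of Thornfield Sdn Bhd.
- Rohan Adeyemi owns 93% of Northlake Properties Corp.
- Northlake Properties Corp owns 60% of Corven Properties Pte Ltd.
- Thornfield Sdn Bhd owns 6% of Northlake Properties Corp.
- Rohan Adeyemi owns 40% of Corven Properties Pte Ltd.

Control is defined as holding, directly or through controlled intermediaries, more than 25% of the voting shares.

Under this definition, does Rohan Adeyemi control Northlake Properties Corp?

Yes

Rohan holds 80% of Thornfield, so Rohan controls Thornfield.
Rohan and Thornfield together hold 93% + 6% = 99% of Northlake, so Rohan controls Northlake.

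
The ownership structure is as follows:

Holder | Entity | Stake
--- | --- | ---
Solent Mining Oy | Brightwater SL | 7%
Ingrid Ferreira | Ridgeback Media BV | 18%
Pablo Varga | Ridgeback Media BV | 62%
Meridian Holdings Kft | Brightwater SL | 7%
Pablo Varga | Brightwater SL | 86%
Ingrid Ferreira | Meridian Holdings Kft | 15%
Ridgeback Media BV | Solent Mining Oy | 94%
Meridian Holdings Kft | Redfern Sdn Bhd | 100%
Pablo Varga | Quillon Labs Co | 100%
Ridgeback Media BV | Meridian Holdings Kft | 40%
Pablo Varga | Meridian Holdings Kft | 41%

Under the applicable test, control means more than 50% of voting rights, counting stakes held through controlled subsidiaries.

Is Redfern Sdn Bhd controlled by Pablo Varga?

Yes

Pablo holds 62% of Ridgeback, so Pablo controls Ridgeback.
Pablo and Ridgeback together hold 41% + 40% = 81% of Meridian, so Pablo controls Meridian.
Meridian holds 100% of Redfern, so Pablo controls Redfern.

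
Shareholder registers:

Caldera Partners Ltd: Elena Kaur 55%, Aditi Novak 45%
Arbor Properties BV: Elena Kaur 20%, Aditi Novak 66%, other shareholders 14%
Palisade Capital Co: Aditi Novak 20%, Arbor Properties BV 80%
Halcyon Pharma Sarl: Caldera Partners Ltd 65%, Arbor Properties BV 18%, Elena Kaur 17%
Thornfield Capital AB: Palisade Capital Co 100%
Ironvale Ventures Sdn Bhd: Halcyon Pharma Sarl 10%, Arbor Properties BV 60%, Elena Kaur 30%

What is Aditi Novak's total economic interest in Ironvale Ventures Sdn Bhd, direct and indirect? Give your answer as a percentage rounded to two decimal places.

43.71%

Aditi reaches Ironvale along 3 paths.
Via Caldera → Halcyon: 45% × 65% × 10% = 2.925%.
Via Arbor → Halcyon: 66% × 18% × 10% = 1.188%.
Via Arbor: 66% × 60% = 39.6%.
Total: 2.925% + 1.188% + 39.6% = 43.713%.
Rounded: 43.71%.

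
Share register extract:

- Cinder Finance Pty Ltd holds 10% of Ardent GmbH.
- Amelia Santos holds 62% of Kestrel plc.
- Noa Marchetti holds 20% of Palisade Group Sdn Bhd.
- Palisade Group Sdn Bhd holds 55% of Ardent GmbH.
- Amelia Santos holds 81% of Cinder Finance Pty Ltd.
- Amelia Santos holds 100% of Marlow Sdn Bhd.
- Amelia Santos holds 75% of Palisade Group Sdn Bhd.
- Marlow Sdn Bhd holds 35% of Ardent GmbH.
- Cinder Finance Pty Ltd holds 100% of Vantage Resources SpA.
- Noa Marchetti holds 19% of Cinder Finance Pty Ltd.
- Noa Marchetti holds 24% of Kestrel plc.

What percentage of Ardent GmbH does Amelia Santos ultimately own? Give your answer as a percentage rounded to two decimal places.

Amelia reaches Ardent along 3 paths.
Via Marlow: 100% × 35% = 35%.
Via Palisade: 75% × 55% = 41.25%.
Via Cinder: 81% × 10% = 8.1%.
Total: 35% + 41.25% + 8.1% = 84.35%.

84.35%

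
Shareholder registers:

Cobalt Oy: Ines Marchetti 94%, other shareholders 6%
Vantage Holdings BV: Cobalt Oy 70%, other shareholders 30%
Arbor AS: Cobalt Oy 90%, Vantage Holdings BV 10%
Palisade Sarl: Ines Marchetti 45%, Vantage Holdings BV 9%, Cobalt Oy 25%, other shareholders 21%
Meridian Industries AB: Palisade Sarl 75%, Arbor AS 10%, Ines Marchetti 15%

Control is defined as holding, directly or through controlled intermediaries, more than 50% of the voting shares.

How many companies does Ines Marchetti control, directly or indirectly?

5

Ines holds 94% of Cobalt, so Ines controls Cobalt.
Cobalt holds 70% of Vantage, so Ines controls Vantage.
Cobalt and Vantage together hold 90% + 10% = 100% of Arbor, so Ines controls Arbor.
Ines and Vantage and Cobalt together hold 45% + 9% + 25% = 79% of Palisade, so Ines controls Palisade.
Palisade and Arbor and Ines together hold 75% + 10% + 15% = 100% of Meridian, so Ines controls Meridian.
Ines controls 5 companies.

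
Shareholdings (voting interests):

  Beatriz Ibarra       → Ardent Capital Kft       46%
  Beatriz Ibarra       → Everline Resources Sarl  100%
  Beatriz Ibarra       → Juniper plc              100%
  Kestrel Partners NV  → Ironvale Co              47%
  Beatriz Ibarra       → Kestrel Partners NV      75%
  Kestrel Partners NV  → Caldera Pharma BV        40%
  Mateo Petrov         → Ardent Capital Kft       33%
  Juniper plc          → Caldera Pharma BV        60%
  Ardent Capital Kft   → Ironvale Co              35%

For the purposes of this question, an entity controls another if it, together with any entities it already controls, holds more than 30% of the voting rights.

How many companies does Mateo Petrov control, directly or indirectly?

Mateo holds 33% of Ardent, so Mateo controls Ardent.
Ardent holds 35% of Ironvale, so Mateo controls Ironvale.
No other company's threshold is met.
Mateo controls 2 companies.

2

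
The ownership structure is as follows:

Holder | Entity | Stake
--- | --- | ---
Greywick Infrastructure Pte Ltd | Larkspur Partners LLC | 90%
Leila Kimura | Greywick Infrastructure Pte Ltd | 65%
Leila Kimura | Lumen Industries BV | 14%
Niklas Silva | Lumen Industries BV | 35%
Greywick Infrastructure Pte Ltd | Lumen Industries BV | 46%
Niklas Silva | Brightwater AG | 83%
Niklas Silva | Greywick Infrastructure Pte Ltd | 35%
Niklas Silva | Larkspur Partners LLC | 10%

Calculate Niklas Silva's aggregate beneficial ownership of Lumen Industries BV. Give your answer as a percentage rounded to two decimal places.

51.10%

Niklas reaches Lumen along 2 paths.
Direct stake: 35% = 35%.
Via Greywick: 35% × 46% = 16.1%.
Total: 35% + 16.1% = 51.1%.
Rounded: 51.10%.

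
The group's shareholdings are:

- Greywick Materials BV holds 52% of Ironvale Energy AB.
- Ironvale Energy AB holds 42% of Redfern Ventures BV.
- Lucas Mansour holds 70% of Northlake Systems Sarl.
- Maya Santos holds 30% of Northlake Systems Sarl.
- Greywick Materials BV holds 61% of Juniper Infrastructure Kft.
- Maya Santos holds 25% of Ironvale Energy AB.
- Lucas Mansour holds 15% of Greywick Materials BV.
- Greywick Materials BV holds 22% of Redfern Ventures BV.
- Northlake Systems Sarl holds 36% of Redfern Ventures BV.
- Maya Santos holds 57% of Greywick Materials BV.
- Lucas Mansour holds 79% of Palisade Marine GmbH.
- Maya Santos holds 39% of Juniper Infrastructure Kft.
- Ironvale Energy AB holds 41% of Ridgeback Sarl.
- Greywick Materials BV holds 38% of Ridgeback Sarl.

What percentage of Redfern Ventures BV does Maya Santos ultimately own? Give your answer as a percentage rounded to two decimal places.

Maya reaches Redfern along 4 paths.
Via Northlake: 30% × 36% = 10.8%.
Via Greywick: 57% × 22% = 12.54%.
Via Ironvale: 25% × 42% = 10.5%.
Via Greywick → Ironvale: 57% × 52% × 42% = 12.4488%.
Total: 10.8% + 12.54% + 10.5% + 12.4488% = 46.2888%.
Rounded: 46.29%.

46.29%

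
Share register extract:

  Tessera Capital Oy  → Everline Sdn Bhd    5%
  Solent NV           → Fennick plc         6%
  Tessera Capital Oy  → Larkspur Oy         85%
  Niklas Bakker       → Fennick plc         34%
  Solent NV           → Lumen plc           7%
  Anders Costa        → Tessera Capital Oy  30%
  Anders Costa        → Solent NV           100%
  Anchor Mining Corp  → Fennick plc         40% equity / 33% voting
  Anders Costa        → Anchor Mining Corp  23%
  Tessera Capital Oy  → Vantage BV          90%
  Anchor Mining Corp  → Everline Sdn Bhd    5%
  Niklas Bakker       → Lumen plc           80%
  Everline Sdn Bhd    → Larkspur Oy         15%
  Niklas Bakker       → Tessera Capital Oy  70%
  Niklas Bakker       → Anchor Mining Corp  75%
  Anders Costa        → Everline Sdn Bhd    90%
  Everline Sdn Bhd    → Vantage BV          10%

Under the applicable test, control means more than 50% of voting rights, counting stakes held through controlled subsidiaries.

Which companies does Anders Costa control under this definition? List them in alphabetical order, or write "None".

Everline Sdn Bhd, Solent NV

Anders holds 90% of Everline, so Anders controls Everline.
Anders holds 100% of Solent, so Anders controls Solent.
No other company's threshold is met.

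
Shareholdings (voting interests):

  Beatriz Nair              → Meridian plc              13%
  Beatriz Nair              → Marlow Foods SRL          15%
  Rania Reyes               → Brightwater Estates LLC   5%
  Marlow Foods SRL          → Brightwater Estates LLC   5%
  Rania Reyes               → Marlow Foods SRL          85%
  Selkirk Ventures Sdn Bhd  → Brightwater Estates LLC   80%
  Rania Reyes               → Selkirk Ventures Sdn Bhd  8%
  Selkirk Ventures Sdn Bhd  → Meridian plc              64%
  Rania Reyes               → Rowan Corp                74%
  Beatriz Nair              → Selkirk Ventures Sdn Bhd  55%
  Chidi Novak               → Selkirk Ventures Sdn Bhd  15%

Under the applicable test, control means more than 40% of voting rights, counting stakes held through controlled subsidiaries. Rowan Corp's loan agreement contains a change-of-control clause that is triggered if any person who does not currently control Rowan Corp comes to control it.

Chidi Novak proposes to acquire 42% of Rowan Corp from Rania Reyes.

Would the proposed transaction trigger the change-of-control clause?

The purchase adds only to Chidi's holdings (Rania's stake shrinks), so Chidi is the only person who could newly come to control Rowan.
Chidi's largest direct stake is 15% in Selkirk, which does not meet the threshold, so Chidi controls no company.
Neither Chidi nor any entity Chidi controls holds any voting interest in Rowan.
So before the transaction, Chidi does not control Rowan.
After the purchase, Chidi holds 42% of Rowan directly, and Rania's stake falls to 32%.
Chidi holds 42% of Rowan, so Chidi controls Rowan.
Chidi did not control Rowan before and does after, so the clause is triggered.

Yes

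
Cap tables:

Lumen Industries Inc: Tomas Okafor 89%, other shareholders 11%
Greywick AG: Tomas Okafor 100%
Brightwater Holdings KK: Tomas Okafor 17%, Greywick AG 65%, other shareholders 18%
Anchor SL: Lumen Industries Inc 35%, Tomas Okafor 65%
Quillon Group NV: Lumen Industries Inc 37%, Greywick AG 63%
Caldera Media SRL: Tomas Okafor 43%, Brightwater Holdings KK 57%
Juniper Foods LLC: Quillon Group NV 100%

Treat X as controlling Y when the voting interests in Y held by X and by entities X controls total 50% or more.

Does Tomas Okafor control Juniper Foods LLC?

Yes

Tomas holds 100% of Greywick, so Tomas controls Greywick.
Tomas holds 89% of Lumen, so Tomas controls Lumen.
Lumen and Greywick together hold 37% + 63% = 100% of Quillon, so Tomas controls Quillon.
Quillon holds 100% of Juniper, so Tomas controls Juniper.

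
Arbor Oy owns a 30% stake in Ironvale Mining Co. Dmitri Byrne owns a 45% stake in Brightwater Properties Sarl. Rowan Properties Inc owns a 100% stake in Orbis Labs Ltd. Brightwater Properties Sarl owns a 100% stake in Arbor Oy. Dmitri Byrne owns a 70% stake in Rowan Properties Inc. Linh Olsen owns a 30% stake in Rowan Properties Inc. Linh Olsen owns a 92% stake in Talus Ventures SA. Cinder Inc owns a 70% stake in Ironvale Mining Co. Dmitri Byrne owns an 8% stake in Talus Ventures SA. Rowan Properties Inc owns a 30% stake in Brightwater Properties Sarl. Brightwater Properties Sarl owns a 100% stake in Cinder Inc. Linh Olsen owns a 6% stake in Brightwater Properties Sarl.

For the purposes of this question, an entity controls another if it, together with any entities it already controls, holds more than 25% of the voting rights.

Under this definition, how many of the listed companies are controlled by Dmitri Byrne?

6

Dmitri holds 70% of Rowan, so Dmitri controls Rowan.
Rowan holds 100% of Orbis, so Dmitri controls Orbis.
Dmitri and Rowan together hold 45% + 30% = 75% of Brightwater, so Dmitri controls Brightwater.
Brightwater holds 100% of Cinder, so Dmitri controls Cinder.
Brightwater holds 100% of Arbor, so Dmitri controls Arbor.
Cinder and Arbor together hold 70% + 30% = 100% of Ironvale, so Dmitri controls Ironvale.
No other company's threshold is met.
Dmitri controls 6 companies.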